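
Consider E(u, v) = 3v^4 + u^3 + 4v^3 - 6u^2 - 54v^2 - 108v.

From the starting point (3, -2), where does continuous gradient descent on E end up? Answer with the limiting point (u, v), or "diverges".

E is separable, so gradient descent decouples: u follows -∂E/∂u, v follows -∂E/∂v.
∂E/∂u = 3u(u - 4); at u=3 this is -9, so u increases.
∂E/∂v = 12(v - 3)(v + 1)(v + 3); at v=-2 this is 60, so v decreases.
u converges to its nearest critical value 4 (a local min of the u-part); v converges to -3. The iterate converges to (4, -3).

(4, -3)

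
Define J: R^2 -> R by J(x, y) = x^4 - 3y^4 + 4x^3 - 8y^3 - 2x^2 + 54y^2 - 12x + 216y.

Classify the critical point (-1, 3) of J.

The mixed partial ∂²J/∂x∂y is 0, so the Hessian at any point is diag(J_xx, J_yy) = diag(4(3x^2 + 6x - 1), 12(-3y^2 - 4y + 9)).
At (-1, 3): H = diag(-16, -360).
Both eigenvalues are negative, so H is negative definite: a local maximum.

local maximum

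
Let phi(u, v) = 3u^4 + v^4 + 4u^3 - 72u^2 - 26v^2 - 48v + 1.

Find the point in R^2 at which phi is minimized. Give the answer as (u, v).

phi(u,v) separates as P(u) + Q(v) + 1, so its minimum is min P + min Q + 1.
P'(u) = 12u(u - 3)(u + 4) vanishes at u ∈ {-4, 0, 3}; Q'(v) = 4(v - 4)(v + 1)(v + 3) vanishes at v ∈ {-3, -1, 4}.
Local minima of P (where P''>0): P(-4)=-640, P(3)=-297. Local minima of Q: Q(-3)=-9, Q(4)=-352.
So the global minimum of phi is P(-4) + Q(4) + 1 = -640 − 352 + 1 = -991, attained at (-4, 4).

(-4, 4)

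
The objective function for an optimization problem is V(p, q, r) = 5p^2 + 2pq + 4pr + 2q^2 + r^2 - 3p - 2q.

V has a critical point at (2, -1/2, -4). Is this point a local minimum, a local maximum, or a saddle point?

local minimum

The Hessian is constant: H = [[10, 2, 4], [2, 4, 0], [4, 0, 2]].
Leading principal minors: Δ₁ = 10, Δ₂ = 36, Δ₃ = 8.
All leading minors are positive, so H is positive definite: a local minimum.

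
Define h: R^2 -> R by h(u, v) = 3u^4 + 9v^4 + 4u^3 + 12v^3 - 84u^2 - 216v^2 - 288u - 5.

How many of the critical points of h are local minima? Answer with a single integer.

h separates as a function of u plus a function of v, so ∇h=0 decouples.
∂h/∂u = 12(u - 4)(u + 2)(u + 3) = 0 at u ∈ {-3, -2, 4}; ∂h/∂v = 36v(v - 3)(v + 4) = 0 at v ∈ {-4, 0, 3}.
The Hessian is diagonal: diag(h_uu, h_vv). Second derivatives: h_uu(-3)=84, h_uu(-2)=-72, h_uu(4)=504; h_vv(-4)=1008, h_vv(0)=-432, h_vv(3)=756.
Local minima occur where both diagonal entries positive: (-3, -4), (-3, 3), (4, -4), (4, 3). Count: 4.

4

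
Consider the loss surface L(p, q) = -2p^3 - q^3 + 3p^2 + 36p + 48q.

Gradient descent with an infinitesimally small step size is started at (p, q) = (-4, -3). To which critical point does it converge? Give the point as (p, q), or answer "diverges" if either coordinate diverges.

(-2, -4)

L is separable, so gradient descent decouples: p follows -∂L/∂p, q follows -∂L/∂q.
∂L/∂p = -6(p - 3)(p + 2); at p=-4 this is -84, so p increases.
∂L/∂q = -3(q - 4)(q + 4); at q=-3 this is 21, so q decreases.
p converges to its nearest critical value -2 (a local min of the p-part); q converges to -4. The iterate converges to (-2, -4).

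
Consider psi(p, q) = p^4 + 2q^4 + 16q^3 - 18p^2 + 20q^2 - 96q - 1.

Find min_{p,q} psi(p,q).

-140

psi(p,q) separates as A(p) + B(q) − 1, so its minimum is min A + min B − 1.
A'(p) = 4p(p - 3)(p + 3) vanishes at p ∈ {-3, 0, 3}; B'(q) = 8(q - 1)(q + 3)(q + 4) vanishes at q ∈ {-4, -3, 1}.
Local minima of A (where A''>0): A(-3)=-81, A(3)=-81. Local minima of B: B(-4)=192, B(1)=-58.
So the global minimum of psi is A(-3) + B(1) − 1 = -81 − 58 − 1 = -140, attained at (-3, 1).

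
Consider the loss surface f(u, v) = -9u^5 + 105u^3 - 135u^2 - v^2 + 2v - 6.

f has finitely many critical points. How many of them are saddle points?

2

f separates as a function of u plus a function of v, so ∇f=0 decouples.
∂f/∂u = -45u(u - 2)(u - 1)(u + 3) = 0 at u ∈ {-3, 0, 1, 2}; ∂f/∂v = -2(v - 1) = 0 at v ∈ {1}.
The Hessian is diagonal: diag(f_uu, f_vv). Second derivatives: f_uu(-3)=2700, f_uu(0)=-270, f_uu(1)=180, f_uu(2)=-450; f_vv(1)=-2.
Saddle points occur where the two diagonal entries have opposite signs: (-3, 1), (1, 1). Count: 2.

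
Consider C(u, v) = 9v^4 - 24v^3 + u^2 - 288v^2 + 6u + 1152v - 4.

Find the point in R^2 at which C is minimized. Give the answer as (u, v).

(-3, -4)

C(u,v) separates as P(u) + Q(v) − 4, so its minimum is min P + min Q − 4.
P'(u) = 2u + 6 vanishes at u ∈ {-3}; Q'(v) = 36(v - 4)(v - 2)(v + 4) vanishes at v ∈ {-4, 2, 4}.
Local minima of P (where P''>0): P(-3)=-9. Local minima of Q: Q(-4)=-5376, Q(4)=768.
So the global minimum of C is P(-3) + Q(-4) − 4 = -9 − 5376 − 4 = -5389, attained at (-3, -4).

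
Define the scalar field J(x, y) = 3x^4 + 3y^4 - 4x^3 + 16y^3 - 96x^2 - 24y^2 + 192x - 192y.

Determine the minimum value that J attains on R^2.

J(x,y) separates as P(x) + Q(y), so its minimum is min P + min Q.
P'(x) = 12(x - 4)(x - 1)(x + 4) vanishes at x ∈ {-4, 1, 4}; Q'(y) = 12(y - 2)(y + 2)(y + 4) vanishes at y ∈ {-4, -2, 2}.
Local minima of P (where P''>0): P(-4)=-1280, P(4)=-256. Local minima of Q: Q(-4)=128, Q(2)=-304.
So the global minimum of J is P(-4) + Q(2) = -1280 − 304 = -1584, attained at (-4, 2).

-1584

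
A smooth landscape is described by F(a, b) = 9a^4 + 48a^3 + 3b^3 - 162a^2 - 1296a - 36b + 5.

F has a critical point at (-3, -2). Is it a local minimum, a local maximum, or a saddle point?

local maximum

The mixed partial ∂²F/∂a∂b is 0, so the Hessian at any point is diag(F_aa, F_bb) = diag(36(3a^2 + 8a - 9), 18b).
At (-3, -2): H = diag(-216, -36).
Both eigenvalues are negative, so H is negative definite: a local maximum.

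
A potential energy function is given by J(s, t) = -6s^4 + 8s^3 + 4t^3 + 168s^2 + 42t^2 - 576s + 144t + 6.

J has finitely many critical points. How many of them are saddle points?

J separates as a function of s plus a function of t, so ∇J=0 decouples.
∂J/∂s = -24(s - 3)(s - 2)(s + 4) = 0 at s ∈ {-4, 2, 3}; ∂J/∂t = 12(t + 3)(t + 4) = 0 at t ∈ {-4, -3}.
The Hessian is diagonal: diag(J_ss, J_tt). Second derivatives: J_ss(-4)=-1008, J_ss(2)=144, J_ss(3)=-168; J_tt(-4)=-12, J_tt(-3)=12.
Saddle points occur where the two diagonal entries have opposite signs: (-4, -3), (2, -4), (3, -3). Count: 3.

3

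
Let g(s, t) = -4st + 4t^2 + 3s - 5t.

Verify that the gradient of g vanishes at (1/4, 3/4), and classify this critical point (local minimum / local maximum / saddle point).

saddle point

∇g = (-4t + 3, -4s + 8t - 5); substituting (1/4, 3/4) gives ∇g = (0, 0), so (1/4, 3/4) is indeed a critical point.
The Hessian of g is constant: H = [[0, -4], [-4, 8]].
det(H) = 0·8 − (-4)² = -16.
Since det(H) < 0, H is indefinite and the critical point is a saddle point.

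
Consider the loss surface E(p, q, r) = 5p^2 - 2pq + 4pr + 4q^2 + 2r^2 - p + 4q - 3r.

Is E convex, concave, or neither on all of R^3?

E is quadratic, so its Hessian is the constant matrix H = [[10, -2, 4], [-2, 8, 0], [4, 0, 4]].
Leading principal minors: 10, 76, 176.
All positive ⇒ H ≻ 0 ⇒ convex.

convex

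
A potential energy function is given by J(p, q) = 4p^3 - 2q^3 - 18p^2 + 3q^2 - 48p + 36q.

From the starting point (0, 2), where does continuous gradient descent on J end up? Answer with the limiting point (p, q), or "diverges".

J is separable, so gradient descent decouples: p follows -∂J/∂p, q follows -∂J/∂q.
∂J/∂p = 12(p - 4)(p + 1); at p=0 this is -48, so p increases.
∂J/∂q = -6(q - 3)(q + 2); at q=2 this is 24, so q decreases.
p converges to its nearest critical value 4 (a local min of the p-part); q converges to -2. The iterate converges to (4, -2).

(4, -2)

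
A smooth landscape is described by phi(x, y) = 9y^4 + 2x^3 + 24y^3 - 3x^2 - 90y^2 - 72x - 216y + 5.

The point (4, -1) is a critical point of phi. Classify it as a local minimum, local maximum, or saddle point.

The mixed partial ∂²phi/∂x∂y is 0, so the Hessian at any point is diag(phi_xx, phi_yy) = diag(6(2x - 1), 36(3y^2 + 4y - 5)).
At (4, -1): H = diag(42, -216).
The eigenvalues have opposite signs, so H is indefinite: a saddle point.

saddle point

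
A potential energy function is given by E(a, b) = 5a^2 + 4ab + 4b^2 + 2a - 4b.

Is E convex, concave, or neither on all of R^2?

E is quadratic, so its Hessian is the constant matrix H = [[10, 4], [4, 8]].
det(H) = 64, tr(H) = 18.
det(H) > 0 and tr(H) > 0, so H is positive definite everywhere: convex.

convex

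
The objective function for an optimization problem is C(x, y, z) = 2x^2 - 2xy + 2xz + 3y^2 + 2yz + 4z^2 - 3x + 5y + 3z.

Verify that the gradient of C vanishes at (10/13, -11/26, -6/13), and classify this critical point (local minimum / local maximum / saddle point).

∇C = (4x - 2y + 2z - 3, -2x + 6y + 2z + 5, 2x + 2y + 8z + 3); substituting (10/13, -11/26, -6/13) gives ∇C = (0, 0, 0), so (10/13, -11/26, -6/13) is indeed a critical point.
The Hessian is constant: H = [[4, -2, 2], [-2, 6, 2], [2, 2, 8]].
Leading principal minors: Δ₁ = 4, Δ₂ = 20, Δ₃ = 104.
All leading minors are positive, so H is positive definite: a local minimum.

local minimum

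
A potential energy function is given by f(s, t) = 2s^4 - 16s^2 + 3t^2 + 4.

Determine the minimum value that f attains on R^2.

-28

f(s,t) separates as P(s) + Q(t) + 4, so its minimum is min P + min Q + 4.
P'(s) = 8s(s - 2)(s + 2) vanishes at s ∈ {-2, 0, 2}; Q'(t) = 6t vanishes at t ∈ {0}.
Local minima of P (where P''>0): P(-2)=-32, P(2)=-32. Local minima of Q: Q(0)=0.
So the global minimum of f is P(-2) + Q(0) + 4 = -32 + 0 + 4 = -28, attained at (-2, 0).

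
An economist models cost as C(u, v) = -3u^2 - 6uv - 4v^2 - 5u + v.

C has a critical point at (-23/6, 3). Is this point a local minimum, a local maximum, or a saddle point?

The Hessian of C is constant: H = [[-6, -6], [-6, -8]].
det(H) = (-6)·(-8) − (-6)² = 12.
det(H) > 0 and tr(H) = -14 < 0, so H is negative definite and the point is a local maximum.

local maximum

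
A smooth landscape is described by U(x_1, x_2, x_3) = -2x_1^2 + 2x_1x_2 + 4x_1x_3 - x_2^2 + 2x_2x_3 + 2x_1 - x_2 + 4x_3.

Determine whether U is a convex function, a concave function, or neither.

U is quadratic, so its Hessian is the constant matrix H = [[-4, 2, 4], [2, -2, 2], [4, 2, 0]].
Leading principal minors: -4, 4, 80.
Neither pattern holds ⇒ H is indefinite ⇒ neither convex nor concave.

neither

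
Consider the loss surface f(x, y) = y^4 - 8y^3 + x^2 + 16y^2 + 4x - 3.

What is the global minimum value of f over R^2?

f(x,y) separates as P(x) + Q(y) − 3, so its minimum is min P + min Q − 3.
P'(x) = 2x + 4 vanishes at x ∈ {-2}; Q'(y) = 4y(y - 4)(y - 2) vanishes at y ∈ {0, 2, 4}.
Local minima of P (where P''>0): P(-2)=-4. Local minima of Q: Q(0)=0, Q(4)=0.
So the global minimum of f is P(-2) + Q(0) − 3 = -4 + 0 − 3 = -7, attained at (-2, 0).

-7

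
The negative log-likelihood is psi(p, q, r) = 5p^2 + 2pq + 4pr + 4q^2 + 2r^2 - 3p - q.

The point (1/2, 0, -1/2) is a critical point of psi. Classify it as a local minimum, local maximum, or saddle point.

The Hessian is constant: H = [[10, 2, 4], [2, 8, 0], [4, 0, 4]].
Leading principal minors: Δ₁ = 10, Δ₂ = 76, Δ₃ = 176.
All leading minors are positive, so H is positive definite: a local minimum.

local minimum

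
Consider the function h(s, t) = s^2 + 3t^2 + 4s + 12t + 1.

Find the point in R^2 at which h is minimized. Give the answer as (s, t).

(-2, -2)

h(s,t) separates as P(s) + Q(t) + 1, so its minimum is min P + min Q + 1.
P'(s) = 2s + 4 vanishes at s ∈ {-2}; Q'(t) = 6(t + 2) vanishes at t ∈ {-2}.
Local minima of P (where P''>0): P(-2)=-4. Local minima of Q: Q(-2)=-12.
So the global minimum of h is P(-2) + Q(-2) + 1 = -4 − 12 + 1 = -15, attained at (-2, -2).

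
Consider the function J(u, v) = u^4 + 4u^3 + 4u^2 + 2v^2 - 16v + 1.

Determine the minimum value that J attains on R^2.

J(u,v) separates as P(u) + Q(v) + 1, so its minimum is min P + min Q + 1.
P'(u) = 4u(u + 1)(u + 2) vanishes at u ∈ {-2, -1, 0}; Q'(v) = 4v - 16 vanishes at v ∈ {4}.
Local minima of P (where P''>0): P(-2)=0, P(0)=0. Local minima of Q: Q(4)=-32.
So the global minimum of J is P(-2) + Q(4) + 1 = 0 − 32 + 1 = -31, attained at (-2, 4).

-31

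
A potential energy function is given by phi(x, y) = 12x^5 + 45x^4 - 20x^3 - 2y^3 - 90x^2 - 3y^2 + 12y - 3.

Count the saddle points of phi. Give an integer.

phi separates as a function of x plus a function of y, so ∇phi=0 decouples.
∂phi/∂x = 60x(x - 1)(x + 1)(x + 3) = 0 at x ∈ {-3, -1, 0, 1}; ∂phi/∂y = -6(y - 1)(y + 2) = 0 at y ∈ {-2, 1}.
The Hessian is diagonal: diag(phi_xx, phi_yy). Second derivatives: phi_xx(-3)=-1440, phi_xx(-1)=240, phi_xx(0)=-180, phi_xx(1)=480; phi_yy(-2)=18, phi_yy(1)=-18.
Saddle points occur where the two diagonal entries have opposite signs: (-3, -2), (-1, 1), (0, -2), (1, 1). Count: 4.

4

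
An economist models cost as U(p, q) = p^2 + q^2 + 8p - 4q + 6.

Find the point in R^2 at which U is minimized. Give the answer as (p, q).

(-4, 2)

U(p,q) separates as A(p) + B(q) + 6, so its minimum is min A + min B + 6.
A'(p) = 2p + 8 vanishes at p ∈ {-4}; B'(q) = 2q - 4 vanishes at q ∈ {2}.
Local minima of A (where A''>0): A(-4)=-16. Local minima of B: B(2)=-4.
So the global minimum of U is A(-4) + B(2) + 6 = -16 − 4 + 6 = -14, attained at (-4, 2).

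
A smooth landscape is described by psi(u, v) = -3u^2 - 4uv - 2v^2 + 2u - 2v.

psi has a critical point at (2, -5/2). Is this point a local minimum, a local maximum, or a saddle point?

The Hessian of psi is constant: H = [[-6, -4], [-4, -4]].
det(H) = (-6)·(-4) − (-4)² = 8.
det(H) > 0 and tr(H) = -10 < 0, so H is negative definite and the point is a local maximum.

local maximum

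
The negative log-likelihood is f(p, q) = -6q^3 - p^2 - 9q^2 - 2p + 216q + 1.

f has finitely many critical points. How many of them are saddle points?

1

f separates as a function of p plus a function of q, so ∇f=0 decouples.
∂f/∂p = -2(p + 1) = 0 at p ∈ {-1}; ∂f/∂q = -18(q - 3)(q + 4) = 0 at q ∈ {-4, 3}.
The Hessian is diagonal: diag(f_pp, f_qq). Second derivatives: f_pp(-1)=-2; f_qq(-4)=126, f_qq(3)=-126.
Saddle points occur where the two diagonal entries have opposite signs: (-1, -4). Count: 1.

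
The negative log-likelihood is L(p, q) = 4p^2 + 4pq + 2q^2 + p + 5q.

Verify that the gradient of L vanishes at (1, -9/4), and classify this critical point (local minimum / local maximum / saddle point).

local minimum

∇L = (8p + 4q + 1, 4p + 4q + 5); substituting (1, -9/4) gives ∇L = (0, 0), so (1, -9/4) is indeed a critical point.
The Hessian of L is constant: H = [[8, 4], [4, 4]].
det(H) = 8·4 − 4² = 16.
det(H) > 0 and tr(H) = 12 > 0, so H is positive definite and the point is a local minimum.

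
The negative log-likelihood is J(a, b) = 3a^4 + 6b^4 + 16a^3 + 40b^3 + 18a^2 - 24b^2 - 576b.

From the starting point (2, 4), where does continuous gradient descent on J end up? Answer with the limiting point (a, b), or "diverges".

(0, 2)

J is separable, so gradient descent decouples: a follows -∂J/∂a, b follows -∂J/∂b.
∂J/∂a = 12a(a + 1)(a + 3); at a=2 this is 360, so a decreases.
∂J/∂b = 24(b - 2)(b + 3)(b + 4); at b=4 this is 2688, so b decreases.
a converges to its nearest critical value 0 (a local min of the a-part); b converges to 2. The iterate converges to (0, 2).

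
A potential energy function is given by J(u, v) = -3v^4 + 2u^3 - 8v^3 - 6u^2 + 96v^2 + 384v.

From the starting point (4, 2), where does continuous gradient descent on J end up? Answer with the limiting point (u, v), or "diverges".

(2, -2)

J is separable, so gradient descent decouples: u follows -∂J/∂u, v follows -∂J/∂v.
∂J/∂u = 6u(u - 2); at u=4 this is 48, so u decreases.
∂J/∂v = -12(v - 4)(v + 2)(v + 4); at v=2 this is 576, so v decreases.
u converges to its nearest critical value 2 (a local min of the u-part); v converges to -2. The iterate converges to (2, -2).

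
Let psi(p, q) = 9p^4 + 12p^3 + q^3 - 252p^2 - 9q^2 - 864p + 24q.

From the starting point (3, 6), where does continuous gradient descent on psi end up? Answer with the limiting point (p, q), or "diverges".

(4, 4)

psi is separable, so gradient descent decouples: p follows -∂psi/∂p, q follows -∂psi/∂q.
∂psi/∂p = 36(p - 4)(p + 2)(p + 3); at p=3 this is -1080, so p increases.
∂psi/∂q = 3(q - 4)(q - 2); at q=6 this is 24, so q decreases.
p converges to its nearest critical value 4 (a local min of the p-part); q converges to 4. The iterate converges to (4, 4).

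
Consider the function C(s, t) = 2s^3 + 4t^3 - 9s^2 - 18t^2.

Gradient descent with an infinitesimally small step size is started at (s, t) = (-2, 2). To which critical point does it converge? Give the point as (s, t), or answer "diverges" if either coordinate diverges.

C is separable, so gradient descent decouples: s follows -∂C/∂s, t follows -∂C/∂t.
∂C/∂s = 6s(s - 3); at s=-2 this is 60, so s decreases.
∂C/∂t = 12t(t - 3); at t=2 this is -24, so t increases.
The s-coordinate has no critical point in that direction and runs off to infinity.

diverges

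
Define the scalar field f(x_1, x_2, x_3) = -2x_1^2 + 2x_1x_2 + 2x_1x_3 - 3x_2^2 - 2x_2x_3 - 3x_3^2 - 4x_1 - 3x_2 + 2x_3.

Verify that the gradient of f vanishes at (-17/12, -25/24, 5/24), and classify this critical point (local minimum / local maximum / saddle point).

local maximum

∇f = (-4x_1 + 2x_2 + 2x_3 - 4, 2x_1 - 6x_2 - 2x_3 - 3, 2x_1 - 2x_2 - 6x_3 + 2); substituting (-17/12, -25/24, 5/24) gives ∇f = (0, 0, 0), so (-17/12, -25/24, 5/24) is indeed a critical point.
The Hessian is constant: H = [[-4, 2, 2], [2, -6, -2], [2, -2, -6]].
Leading principal minors: Δ₁ = -4, Δ₂ = 20, Δ₃ = -96.
The minors alternate sign starting negative (−, +, −), so H is negative definite: a local maximum.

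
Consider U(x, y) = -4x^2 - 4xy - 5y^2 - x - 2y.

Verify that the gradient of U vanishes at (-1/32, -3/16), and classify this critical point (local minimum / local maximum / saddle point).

local maximum

∇U = (-8x - 4y - 1, -4x - 10y - 2); substituting (-1/32, -3/16) gives ∇U = (0, 0), so (-1/32, -3/16) is indeed a critical point.
The Hessian of U is constant: H = [[-8, -4], [-4, -10]].
det(H) = (-8)·(-10) − (-4)² = 64.
det(H) > 0 and tr(H) = -18 < 0, so H is negative definite and the point is a local maximum.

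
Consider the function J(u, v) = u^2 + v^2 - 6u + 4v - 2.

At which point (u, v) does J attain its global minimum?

J(u,v) separates as P(u) + Q(v) − 2, so its minimum is min P + min Q − 2.
P'(u) = 2u - 6 vanishes at u ∈ {3}; Q'(v) = 2v + 4 vanishes at v ∈ {-2}.
Local minima of P (where P''>0): P(3)=-9. Local minima of Q: Q(-2)=-4.
So the global minimum of J is P(3) + Q(-2) − 2 = -9 − 4 − 2 = -15, attained at (3, -2).

(3, -2)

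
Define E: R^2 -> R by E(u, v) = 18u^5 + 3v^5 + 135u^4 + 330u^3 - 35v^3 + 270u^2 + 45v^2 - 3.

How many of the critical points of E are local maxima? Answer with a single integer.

E separates as a function of u plus a function of v, so ∇E=0 decouples.
∂E/∂u = 90u(u + 1)(u + 2)(u + 3) = 0 at u ∈ {-3, -2, -1, 0}; ∂E/∂v = 15v(v - 2)(v - 1)(v + 3) = 0 at v ∈ {-3, 0, 1, 2}.
The Hessian is diagonal: diag(E_uu, E_vv). Second derivatives: E_uu(-3)=-540, E_uu(-2)=180, E_uu(-1)=-180, E_uu(0)=540; E_vv(-3)=-900, E_vv(0)=90, E_vv(1)=-60, E_vv(2)=150.
Local maxima occur where both diagonal entries negative: (-3, -3), (-3, 1), (-1, -3), (-1, 1). Count: 4.

4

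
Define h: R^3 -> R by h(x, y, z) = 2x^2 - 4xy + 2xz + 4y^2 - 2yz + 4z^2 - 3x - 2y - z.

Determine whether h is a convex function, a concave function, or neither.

convex

h is quadratic, so its Hessian is the constant matrix H = [[4, -4, 2], [-4, 8, -2], [2, -2, 8]].
Leading principal minors: 4, 16, 112.
All positive ⇒ H ≻ 0 ⇒ convex.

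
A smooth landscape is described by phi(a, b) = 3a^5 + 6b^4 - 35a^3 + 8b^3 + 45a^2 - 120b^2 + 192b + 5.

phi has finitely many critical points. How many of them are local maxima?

2

phi separates as a function of a plus a function of b, so ∇phi=0 decouples.
∂phi/∂a = 15a(a - 2)(a - 1)(a + 3) = 0 at a ∈ {-3, 0, 1, 2}; ∂phi/∂b = 24(b - 2)(b - 1)(b + 4) = 0 at b ∈ {-4, 1, 2}.
The Hessian is diagonal: diag(phi_aa, phi_bb). Second derivatives: phi_aa(-3)=-900, phi_aa(0)=90, phi_aa(1)=-60, phi_aa(2)=150; phi_bb(-4)=720, phi_bb(1)=-120, phi_bb(2)=144.
Local maxima occur where both diagonal entries negative: (-3, 1), (1, 1). Count: 2.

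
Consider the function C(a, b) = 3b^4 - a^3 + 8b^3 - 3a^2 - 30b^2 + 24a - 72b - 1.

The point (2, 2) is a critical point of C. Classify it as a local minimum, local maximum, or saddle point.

saddle point

The mixed partial ∂²C/∂a∂b is 0, so the Hessian at any point is diag(C_aa, C_bb) = diag(-6(a + 1), 12(3b^2 + 4b - 5)).
At (2, 2): H = diag(-18, 180).
The eigenvalues have opposite signs, so H is indefinite: a saddle point.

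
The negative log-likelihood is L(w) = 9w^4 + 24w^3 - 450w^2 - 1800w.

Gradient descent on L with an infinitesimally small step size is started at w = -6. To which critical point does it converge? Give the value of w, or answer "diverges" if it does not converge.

-5

L'(w) = 36(w - 5)(w + 2)(w + 5), so L'(-6) = -1584.
Gradient descent moves in the -L' direction, i.e. w is increasing.
The nearest critical point in that direction is w = -5, where L'' = 1080 > 0 (a local minimum). The iterate converges there.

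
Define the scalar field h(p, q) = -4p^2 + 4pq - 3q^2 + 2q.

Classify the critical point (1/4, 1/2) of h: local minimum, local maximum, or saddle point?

local maximum

The Hessian of h is constant: H = [[-8, 4], [4, -6]].
det(H) = (-8)·(-6) − 4² = 32.
det(H) > 0 and tr(H) = -14 < 0, so H is negative definite and the point is a local maximum.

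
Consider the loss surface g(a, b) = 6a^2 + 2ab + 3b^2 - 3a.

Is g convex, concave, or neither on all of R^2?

convex

g is quadratic, so its Hessian is the constant matrix H = [[12, 2], [2, 6]].
det(H) = 68, tr(H) = 18.
det(H) > 0 and tr(H) > 0, so H is positive definite everywhere: convex.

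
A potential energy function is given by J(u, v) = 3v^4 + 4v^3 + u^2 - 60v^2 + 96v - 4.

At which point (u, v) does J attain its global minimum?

(0, -4)

J(u,v) separates as P(u) + Q(v) − 4, so its minimum is min P + min Q − 4.
P'(u) = 2u vanishes at u ∈ {0}; Q'(v) = 12(v - 2)(v - 1)(v + 4) vanishes at v ∈ {-4, 1, 2}.
Local minima of P (where P''>0): P(0)=0. Local minima of Q: Q(-4)=-832, Q(2)=32.
So the global minimum of J is P(0) + Q(-4) − 4 = 0 − 832 − 4 = -836, attained at (0, -4).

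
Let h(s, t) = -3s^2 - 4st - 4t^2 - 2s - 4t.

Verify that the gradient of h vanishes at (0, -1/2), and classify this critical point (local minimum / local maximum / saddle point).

∇h = (-6s - 4t - 2, -4s - 8t - 4); substituting (0, -1/2) gives ∇h = (0, 0), so (0, -1/2) is indeed a critical point.
The Hessian of h is constant: H = [[-6, -4], [-4, -8]].
det(H) = (-6)·(-8) − (-4)² = 32.
det(H) > 0 and tr(H) = -14 < 0, so H is negative definite and the point is a local maximum.

local maximum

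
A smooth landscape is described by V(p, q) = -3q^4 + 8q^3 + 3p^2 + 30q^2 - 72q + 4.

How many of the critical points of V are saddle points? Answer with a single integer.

V separates as a function of p plus a function of q, so ∇V=0 decouples.
∂V/∂p = 6p = 0 at p ∈ {0}; ∂V/∂q = -12(q - 3)(q - 1)(q + 2) = 0 at q ∈ {-2, 1, 3}.
The Hessian is diagonal: diag(V_pp, V_qq). Second derivatives: V_pp(0)=6; V_qq(-2)=-180, V_qq(1)=72, V_qq(3)=-120.
Saddle points occur where the two diagonal entries have opposite signs: (0, -2), (0, 3). Count: 2.

2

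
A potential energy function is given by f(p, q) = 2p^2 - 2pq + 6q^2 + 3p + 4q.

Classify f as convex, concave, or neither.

f is quadratic, so its Hessian is the constant matrix H = [[4, -2], [-2, 12]].
det(H) = 44, tr(H) = 16.
det(H) > 0 and tr(H) > 0, so H is positive definite everywhere: convex.

convex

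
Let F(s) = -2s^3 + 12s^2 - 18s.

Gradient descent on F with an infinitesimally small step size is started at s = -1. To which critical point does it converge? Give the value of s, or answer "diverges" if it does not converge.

F'(s) = -6(s - 3)(s - 1), so F'(-1) = -48.
Gradient descent moves in the -F' direction, i.e. s is increasing.
The nearest critical point in that direction is s = 1, where F'' = 12 > 0 (a local minimum). The iterate converges there.

1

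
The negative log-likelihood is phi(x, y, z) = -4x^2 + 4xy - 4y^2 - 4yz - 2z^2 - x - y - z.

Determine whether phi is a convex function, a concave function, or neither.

phi is quadratic, so its Hessian is the constant matrix H = [[-8, 4, 0], [4, -8, -4], [0, -4, -4]].
Leading principal minors: -8, 48, -64.
Signs alternate −, +, − ⇒ H ≺ 0 ⇒ concave.

concave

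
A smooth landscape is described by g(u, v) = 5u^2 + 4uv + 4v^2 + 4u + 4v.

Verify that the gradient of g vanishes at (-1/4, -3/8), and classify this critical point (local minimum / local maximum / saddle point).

∇g = (10u + 4v + 4, 4u + 8v + 4); substituting (-1/4, -3/8) gives ∇g = (0, 0), so (-1/4, -3/8) is indeed a critical point.
The Hessian of g is constant: H = [[10, 4], [4, 8]].
det(H) = 10·8 − 4² = 64.
det(H) > 0 and tr(H) = 18 > 0, so H is positive definite and the point is a local minimum.

local minimum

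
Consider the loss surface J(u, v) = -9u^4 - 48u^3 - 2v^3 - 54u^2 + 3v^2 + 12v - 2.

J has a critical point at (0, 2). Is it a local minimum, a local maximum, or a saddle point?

local maximum

The mixed partial ∂²J/∂u∂v is 0, so the Hessian at any point is diag(J_uu, J_vv) = diag(-36(3u^2 + 8u + 3), 6(-2v + 1)).
At (0, 2): H = diag(-108, -18).
Both eigenvalues are negative, so H is negative definite: a local maximum.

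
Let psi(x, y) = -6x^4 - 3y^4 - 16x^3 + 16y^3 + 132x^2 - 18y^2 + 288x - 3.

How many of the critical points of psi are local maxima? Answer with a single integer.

4

psi separates as a function of x plus a function of y, so ∇psi=0 decouples.
∂psi/∂x = -24(x - 3)(x + 1)(x + 4) = 0 at x ∈ {-4, -1, 3}; ∂psi/∂y = -12y(y - 3)(y - 1) = 0 at y ∈ {0, 1, 3}.
The Hessian is diagonal: diag(psi_xx, psi_yy). Second derivatives: psi_xx(-4)=-504, psi_xx(-1)=288, psi_xx(3)=-672; psi_yy(0)=-36, psi_yy(1)=24, psi_yy(3)=-72.
Local maxima occur where both diagonal entries negative: (-4, 0), (-4, 3), (3, 0), (3, 3). Count: 4.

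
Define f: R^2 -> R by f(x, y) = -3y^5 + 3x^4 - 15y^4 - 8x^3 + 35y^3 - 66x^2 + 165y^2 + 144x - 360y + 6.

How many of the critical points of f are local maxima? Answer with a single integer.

2

f separates as a function of x plus a function of y, so ∇f=0 decouples.
∂f/∂x = 12(x - 4)(x - 1)(x + 3) = 0 at x ∈ {-3, 1, 4}; ∂f/∂y = -15(y - 2)(y - 1)(y + 3)(y + 4) = 0 at y ∈ {-4, -3, 1, 2}.
The Hessian is diagonal: diag(f_xx, f_yy). Second derivatives: f_xx(-3)=336, f_xx(1)=-144, f_xx(4)=252; f_yy(-4)=450, f_yy(-3)=-300, f_yy(1)=300, f_yy(2)=-450.
Local maxima occur where both diagonal entries negative: (1, -3), (1, 2). Count: 2.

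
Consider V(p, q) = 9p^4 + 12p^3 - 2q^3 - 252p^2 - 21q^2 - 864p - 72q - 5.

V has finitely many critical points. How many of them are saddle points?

3

V separates as a function of p plus a function of q, so ∇V=0 decouples.
∂V/∂p = 36(p - 4)(p + 2)(p + 3) = 0 at p ∈ {-3, -2, 4}; ∂V/∂q = -6(q + 3)(q + 4) = 0 at q ∈ {-4, -3}.
The Hessian is diagonal: diag(V_pp, V_qq). Second derivatives: V_pp(-3)=252, V_pp(-2)=-216, V_pp(4)=1512; V_qq(-4)=6, V_qq(-3)=-6.
Saddle points occur where the two diagonal entries have opposite signs: (-3, -3), (-2, -4), (4, -3). Count: 3.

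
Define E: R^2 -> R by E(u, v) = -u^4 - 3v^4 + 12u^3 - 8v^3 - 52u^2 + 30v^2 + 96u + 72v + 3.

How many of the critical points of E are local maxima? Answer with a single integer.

4

E separates as a function of u plus a function of v, so ∇E=0 decouples.
∂E/∂u = -4(u - 4)(u - 3)(u - 2) = 0 at u ∈ {2, 3, 4}; ∂E/∂v = -12(v - 2)(v + 1)(v + 3) = 0 at v ∈ {-3, -1, 2}.
The Hessian is diagonal: diag(E_uu, E_vv). Second derivatives: E_uu(2)=-8, E_uu(3)=4, E_uu(4)=-8; E_vv(-3)=-120, E_vv(-1)=72, E_vv(2)=-180.
Local maxima occur where both diagonal entries negative: (2, -3), (2, 2), (4, -3), (4, 2). Count: 4.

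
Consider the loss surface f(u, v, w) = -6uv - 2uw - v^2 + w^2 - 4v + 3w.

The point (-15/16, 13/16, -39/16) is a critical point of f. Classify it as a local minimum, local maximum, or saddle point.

The Hessian is constant: H = [[0, -6, -2], [-6, -2, 0], [-2, 0, 2]].
Leading principal minors: Δ₁ = 0, Δ₂ = -36, Δ₃ = -64.
The minors fit neither the all-positive nor the alternating-sign pattern, so H is indefinite: a saddle point.

saddle point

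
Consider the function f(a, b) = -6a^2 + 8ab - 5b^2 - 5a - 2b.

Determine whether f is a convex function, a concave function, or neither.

concave

f is quadratic, so its Hessian is the constant matrix H = [[-12, 8], [8, -10]].
det(H) = 56, tr(H) = -22.
det(H) > 0 and tr(H) < 0, so H is negative definite everywhere: concave.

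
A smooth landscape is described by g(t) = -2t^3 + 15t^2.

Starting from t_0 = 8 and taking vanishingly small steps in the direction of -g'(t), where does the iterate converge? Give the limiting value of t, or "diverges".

g'(t) = -6t(t - 5), so g'(8) = -144.
Gradient descent moves in the -g' direction, i.e. t is increasing.
There is no critical point above t=8, and g' keeps the same sign, so the iterate runs off to +∞.

diverges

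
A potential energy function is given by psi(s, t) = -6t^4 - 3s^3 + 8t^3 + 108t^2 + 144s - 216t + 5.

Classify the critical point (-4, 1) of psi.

The mixed partial ∂²psi/∂s∂t is 0, so the Hessian at any point is diag(psi_ss, psi_tt) = diag(-18s, 24(-3t^2 + 2t + 9)).
At (-4, 1): H = diag(72, 192).
Both eigenvalues are positive, so H is positive definite: a local minimum.

local minimum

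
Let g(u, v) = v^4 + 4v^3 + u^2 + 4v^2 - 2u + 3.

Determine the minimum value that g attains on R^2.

g(u,v) separates as P(u) + Q(v) + 3, so its minimum is min P + min Q + 3.
P'(u) = 2u - 2 vanishes at u ∈ {1}; Q'(v) = 4v(v + 1)(v + 2) vanishes at v ∈ {-2, -1, 0}.
Local minima of P (where P''>0): P(1)=-1. Local minima of Q: Q(-2)=0, Q(0)=0.
So the global minimum of g is P(1) + Q(-2) + 3 = -1 + 0 + 3 = 2, attained at (1, -2).

2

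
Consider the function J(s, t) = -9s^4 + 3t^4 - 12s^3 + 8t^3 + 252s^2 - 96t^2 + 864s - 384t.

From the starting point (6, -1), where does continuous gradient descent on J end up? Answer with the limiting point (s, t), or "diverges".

J is separable, so gradient descent decouples: s follows -∂J/∂s, t follows -∂J/∂t.
∂J/∂s = -36(s - 4)(s + 2)(s + 3); at s=6 this is -5184, so s increases.
∂J/∂t = 12(t - 4)(t + 2)(t + 4); at t=-1 this is -180, so t increases.
The s-coordinate has no critical point in that direction and runs off to infinity.

diverges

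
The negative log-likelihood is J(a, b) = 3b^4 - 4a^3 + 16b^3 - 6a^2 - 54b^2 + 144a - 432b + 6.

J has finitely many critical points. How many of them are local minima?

J separates as a function of a plus a function of b, so ∇J=0 decouples.
∂J/∂a = -12(a - 3)(a + 4) = 0 at a ∈ {-4, 3}; ∂J/∂b = 12(b - 3)(b + 3)(b + 4) = 0 at b ∈ {-4, -3, 3}.
The Hessian is diagonal: diag(J_aa, J_bb). Second derivatives: J_aa(-4)=84, J_aa(3)=-84; J_bb(-4)=84, J_bb(-3)=-72, J_bb(3)=504.
Local minima occur where both diagonal entries positive: (-4, -4), (-4, 3). Count: 2.

2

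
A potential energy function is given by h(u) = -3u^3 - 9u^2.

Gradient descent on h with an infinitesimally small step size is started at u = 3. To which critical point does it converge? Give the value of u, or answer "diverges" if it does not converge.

diverges

h'(u) = -9u(u + 2), so h'(3) = -135.
Gradient descent moves in the -h' direction, i.e. u is increasing.
There is no critical point above u=3, and h' keeps the same sign, so the iterate runs off to +∞.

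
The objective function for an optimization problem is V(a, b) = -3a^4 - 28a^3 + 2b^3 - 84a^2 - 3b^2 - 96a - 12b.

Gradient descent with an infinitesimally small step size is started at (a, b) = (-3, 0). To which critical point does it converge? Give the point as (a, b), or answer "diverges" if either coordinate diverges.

(-2, 2)

V is separable, so gradient descent decouples: a follows -∂V/∂a, b follows -∂V/∂b.
∂V/∂a = -12(a + 1)(a + 2)(a + 4); at a=-3 this is -24, so a increases.
∂V/∂b = 6(b - 2)(b + 1); at b=0 this is -12, so b increases.
a converges to its nearest critical value -2 (a local min of the a-part); b converges to 2. The iterate converges to (-2, 2).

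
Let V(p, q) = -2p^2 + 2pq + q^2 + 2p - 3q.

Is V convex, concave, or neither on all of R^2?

neither

V is quadratic, so its Hessian is the constant matrix H = [[-4, 2], [2, 2]].
det(H) = -12, tr(H) = -2.
det(H) < 0, so H is indefinite: neither convex nor concave.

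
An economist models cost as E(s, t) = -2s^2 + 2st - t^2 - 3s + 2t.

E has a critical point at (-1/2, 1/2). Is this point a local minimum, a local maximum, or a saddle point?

local maximum

The Hessian of E is constant: H = [[-4, 2], [2, -2]].
det(H) = (-4)·(-2) − 2² = 4.
det(H) > 0 and tr(H) = -6 < 0, so H is negative definite and the point is a local maximum.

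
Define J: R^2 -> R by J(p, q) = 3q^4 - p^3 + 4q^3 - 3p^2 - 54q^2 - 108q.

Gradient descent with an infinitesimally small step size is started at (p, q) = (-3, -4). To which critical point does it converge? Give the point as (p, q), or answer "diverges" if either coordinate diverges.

J is separable, so gradient descent decouples: p follows -∂J/∂p, q follows -∂J/∂q.
∂J/∂p = -3p(p + 2); at p=-3 this is -9, so p increases.
∂J/∂q = 12(q - 3)(q + 1)(q + 3); at q=-4 this is -252, so q increases.
p converges to its nearest critical value -2 (a local min of the p-part); q converges to -3. The iterate converges to (-2, -3).

(-2, -3)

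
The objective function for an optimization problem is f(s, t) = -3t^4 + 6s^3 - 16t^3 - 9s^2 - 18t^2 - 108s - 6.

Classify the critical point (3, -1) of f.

local minimum

The mixed partial ∂²f/∂s∂t is 0, so the Hessian at any point is diag(f_ss, f_tt) = diag(18(2s - 1), -12(3t^2 + 8t + 3)).
At (3, -1): H = diag(90, 24).
Both eigenvalues are positive, so H is positive definite: a local minimum.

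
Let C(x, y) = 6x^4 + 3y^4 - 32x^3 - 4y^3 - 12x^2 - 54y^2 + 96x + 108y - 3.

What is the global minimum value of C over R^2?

C(x,y) separates as P(x) + Q(y) − 3, so its minimum is min P + min Q − 3.
P'(x) = 24(x - 4)(x - 1)(x + 1) vanishes at x ∈ {-1, 1, 4}; Q'(y) = 12(y - 3)(y - 1)(y + 3) vanishes at y ∈ {-3, 1, 3}.
Local minima of P (where P''>0): P(-1)=-70, P(4)=-320. Local minima of Q: Q(-3)=-459, Q(3)=-27.
So the global minimum of C is P(4) + Q(-3) − 3 = -320 − 459 − 3 = -782, attained at (4, -3).

-782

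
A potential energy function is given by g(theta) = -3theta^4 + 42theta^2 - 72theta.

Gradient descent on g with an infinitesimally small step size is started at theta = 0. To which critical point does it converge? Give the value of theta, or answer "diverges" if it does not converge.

1

g'(theta) = -12(theta - 2)(theta - 1)(theta + 3), so g'(0) = -72.
Gradient descent moves in the -g' direction, i.e. theta is increasing.
The nearest critical point in that direction is theta = 1, where g'' = 48 > 0 (a local minimum). The iterate converges there.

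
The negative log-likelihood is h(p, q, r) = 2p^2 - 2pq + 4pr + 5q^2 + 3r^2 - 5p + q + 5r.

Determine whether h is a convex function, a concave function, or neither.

h is quadratic, so its Hessian is the constant matrix H = [[4, -2, 4], [-2, 10, 0], [4, 0, 6]].
Leading principal minors: 4, 36, 56.
All positive ⇒ H ≻ 0 ⇒ convex.

convex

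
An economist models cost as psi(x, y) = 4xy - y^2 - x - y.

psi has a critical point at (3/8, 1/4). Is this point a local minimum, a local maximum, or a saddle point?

The Hessian of psi is constant: H = [[0, 4], [4, -2]].
det(H) = 0·(-2) − 4² = -16.
Since det(H) < 0, H is indefinite and the critical point is a saddle point.

saddle point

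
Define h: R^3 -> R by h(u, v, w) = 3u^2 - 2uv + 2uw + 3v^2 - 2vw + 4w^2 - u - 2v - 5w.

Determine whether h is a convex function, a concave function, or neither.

h is quadratic, so its Hessian is the constant matrix H = [[6, -2, 2], [-2, 6, -2], [2, -2, 8]].
Leading principal minors: 6, 32, 224.
All positive ⇒ H ≻ 0 ⇒ convex.

convex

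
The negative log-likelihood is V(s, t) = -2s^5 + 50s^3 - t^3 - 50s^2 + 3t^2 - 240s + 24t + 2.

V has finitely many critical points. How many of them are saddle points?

4

V separates as a function of s plus a function of t, so ∇V=0 decouples.
∂V/∂s = -10(s - 3)(s - 2)(s + 1)(s + 4) = 0 at s ∈ {-4, -1, 2, 3}; ∂V/∂t = -3(t - 4)(t + 2) = 0 at t ∈ {-2, 4}.
The Hessian is diagonal: diag(V_ss, V_tt). Second derivatives: V_ss(-4)=1260, V_ss(-1)=-360, V_ss(2)=180, V_ss(3)=-280; V_tt(-2)=18, V_tt(4)=-18.
Saddle points occur where the two diagonal entries have opposite signs: (-4, 4), (-1, -2), (2, 4), (3, -2). Count: 4.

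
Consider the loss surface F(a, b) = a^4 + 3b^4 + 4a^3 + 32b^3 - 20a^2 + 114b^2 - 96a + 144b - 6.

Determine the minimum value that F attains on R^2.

-344

F(a,b) separates as P(a) + Q(b) − 6, so its minimum is min P + min Q − 6.
P'(a) = 4(a - 3)(a + 2)(a + 4) vanishes at a ∈ {-4, -2, 3}; Q'(b) = 12(b + 1)(b + 3)(b + 4) vanishes at b ∈ {-4, -3, -1}.
Local minima of P (where P''>0): P(-4)=64, P(3)=-279. Local minima of Q: Q(-4)=-32, Q(-1)=-59.
So the global minimum of F is P(3) + Q(-1) − 6 = -279 − 59 − 6 = -344, attained at (3, -1).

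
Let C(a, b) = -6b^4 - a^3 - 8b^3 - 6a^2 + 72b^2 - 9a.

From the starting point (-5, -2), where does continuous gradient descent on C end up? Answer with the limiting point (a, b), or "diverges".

C is separable, so gradient descent decouples: a follows -∂C/∂a, b follows -∂C/∂b.
∂C/∂a = -3(a + 1)(a + 3); at a=-5 this is -24, so a increases.
∂C/∂b = -24b(b - 2)(b + 3); at b=-2 this is -192, so b increases.
a converges to its nearest critical value -3 (a local min of the a-part); b converges to 0. The iterate converges to (-3, 0).

(-3, 0)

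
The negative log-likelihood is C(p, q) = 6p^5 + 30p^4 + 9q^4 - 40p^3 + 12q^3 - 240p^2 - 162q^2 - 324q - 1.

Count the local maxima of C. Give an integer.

C separates as a function of p plus a function of q, so ∇C=0 decouples.
∂C/∂p = 30p(p - 2)(p + 2)(p + 4) = 0 at p ∈ {-4, -2, 0, 2}; ∂C/∂q = 36(q - 3)(q + 1)(q + 3) = 0 at q ∈ {-3, -1, 3}.
The Hessian is diagonal: diag(C_pp, C_qq). Second derivatives: C_pp(-4)=-1440, C_pp(-2)=480, C_pp(0)=-480, C_pp(2)=1440; C_qq(-3)=432, C_qq(-1)=-288, C_qq(3)=864.
Local maxima occur where both diagonal entries negative: (-4, -1), (0, -1). Count: 2.

2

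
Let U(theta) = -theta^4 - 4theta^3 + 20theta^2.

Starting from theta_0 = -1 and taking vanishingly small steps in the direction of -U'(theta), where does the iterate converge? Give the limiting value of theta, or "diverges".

0

U'(theta) = -4theta(theta - 2)(theta + 5), so U'(-1) = -48.
Gradient descent moves in the -U' direction, i.e. theta is increasing.
The nearest critical point in that direction is theta = 0, where U'' = 40 > 0 (a local minimum). The iterate converges there.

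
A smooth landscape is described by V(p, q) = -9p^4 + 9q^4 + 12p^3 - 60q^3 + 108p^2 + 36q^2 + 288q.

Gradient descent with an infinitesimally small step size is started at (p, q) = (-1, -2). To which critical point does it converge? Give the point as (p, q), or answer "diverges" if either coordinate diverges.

V is separable, so gradient descent decouples: p follows -∂V/∂p, q follows -∂V/∂q.
∂V/∂p = -36p(p - 3)(p + 2); at p=-1 this is -144, so p increases.
∂V/∂q = 36(q - 4)(q - 2)(q + 1); at q=-2 this is -864, so q increases.
p converges to its nearest critical value 0 (a local min of the p-part); q converges to -1. The iterate converges to (0, -1).

(0, -1)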